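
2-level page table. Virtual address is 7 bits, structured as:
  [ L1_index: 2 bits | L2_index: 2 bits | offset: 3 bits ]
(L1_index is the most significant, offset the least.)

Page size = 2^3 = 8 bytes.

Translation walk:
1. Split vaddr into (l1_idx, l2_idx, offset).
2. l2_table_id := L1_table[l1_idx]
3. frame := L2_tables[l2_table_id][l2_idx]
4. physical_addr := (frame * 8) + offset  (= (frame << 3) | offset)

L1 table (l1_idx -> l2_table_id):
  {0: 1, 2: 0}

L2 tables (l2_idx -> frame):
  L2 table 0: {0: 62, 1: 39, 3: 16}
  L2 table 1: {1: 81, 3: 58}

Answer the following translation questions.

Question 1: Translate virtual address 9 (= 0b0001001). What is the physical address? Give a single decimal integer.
vaddr = 9 = 0b0001001
Split: l1_idx=0, l2_idx=1, offset=1
L1[0] = 1
L2[1][1] = 81
paddr = 81 * 8 + 1 = 649

Answer: 649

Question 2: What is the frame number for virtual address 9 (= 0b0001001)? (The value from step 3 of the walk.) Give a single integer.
Answer: 81

Derivation:
vaddr = 9: l1_idx=0, l2_idx=1
L1[0] = 1; L2[1][1] = 81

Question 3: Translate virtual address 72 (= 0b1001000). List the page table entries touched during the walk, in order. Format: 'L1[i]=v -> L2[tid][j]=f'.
Answer: L1[2]=0 -> L2[0][1]=39

Derivation:
vaddr = 72 = 0b1001000
Split: l1_idx=2, l2_idx=1, offset=0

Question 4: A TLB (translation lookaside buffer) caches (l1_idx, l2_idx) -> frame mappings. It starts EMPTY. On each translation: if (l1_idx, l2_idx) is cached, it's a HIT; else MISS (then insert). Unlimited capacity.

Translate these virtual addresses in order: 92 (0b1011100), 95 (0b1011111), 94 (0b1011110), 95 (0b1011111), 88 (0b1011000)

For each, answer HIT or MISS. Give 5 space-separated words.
Answer: MISS HIT HIT HIT HIT

Derivation:
vaddr=92: (2,3) not in TLB -> MISS, insert
vaddr=95: (2,3) in TLB -> HIT
vaddr=94: (2,3) in TLB -> HIT
vaddr=95: (2,3) in TLB -> HIT
vaddr=88: (2,3) in TLB -> HIT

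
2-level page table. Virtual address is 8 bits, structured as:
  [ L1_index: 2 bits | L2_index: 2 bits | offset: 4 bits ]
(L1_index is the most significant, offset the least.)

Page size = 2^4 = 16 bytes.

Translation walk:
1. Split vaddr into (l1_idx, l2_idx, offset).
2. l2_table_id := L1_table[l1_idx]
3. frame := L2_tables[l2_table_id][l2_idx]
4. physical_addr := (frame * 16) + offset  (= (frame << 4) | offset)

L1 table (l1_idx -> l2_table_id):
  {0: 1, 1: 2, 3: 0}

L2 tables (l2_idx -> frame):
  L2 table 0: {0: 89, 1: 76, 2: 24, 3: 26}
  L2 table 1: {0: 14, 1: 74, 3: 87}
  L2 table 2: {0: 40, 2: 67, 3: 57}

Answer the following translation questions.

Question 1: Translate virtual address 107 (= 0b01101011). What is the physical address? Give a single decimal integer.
Answer: 1083

Derivation:
vaddr = 107 = 0b01101011
Split: l1_idx=1, l2_idx=2, offset=11
L1[1] = 2
L2[2][2] = 67
paddr = 67 * 16 + 11 = 1083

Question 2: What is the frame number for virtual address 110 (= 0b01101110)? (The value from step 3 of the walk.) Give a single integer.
vaddr = 110: l1_idx=1, l2_idx=2
L1[1] = 2; L2[2][2] = 67

Answer: 67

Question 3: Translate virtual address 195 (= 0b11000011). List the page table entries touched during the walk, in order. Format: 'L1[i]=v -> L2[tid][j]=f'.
Answer: L1[3]=0 -> L2[0][0]=89

Derivation:
vaddr = 195 = 0b11000011
Split: l1_idx=3, l2_idx=0, offset=3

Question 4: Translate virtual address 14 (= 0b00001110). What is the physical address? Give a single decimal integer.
Answer: 238

Derivation:
vaddr = 14 = 0b00001110
Split: l1_idx=0, l2_idx=0, offset=14
L1[0] = 1
L2[1][0] = 14
paddr = 14 * 16 + 14 = 238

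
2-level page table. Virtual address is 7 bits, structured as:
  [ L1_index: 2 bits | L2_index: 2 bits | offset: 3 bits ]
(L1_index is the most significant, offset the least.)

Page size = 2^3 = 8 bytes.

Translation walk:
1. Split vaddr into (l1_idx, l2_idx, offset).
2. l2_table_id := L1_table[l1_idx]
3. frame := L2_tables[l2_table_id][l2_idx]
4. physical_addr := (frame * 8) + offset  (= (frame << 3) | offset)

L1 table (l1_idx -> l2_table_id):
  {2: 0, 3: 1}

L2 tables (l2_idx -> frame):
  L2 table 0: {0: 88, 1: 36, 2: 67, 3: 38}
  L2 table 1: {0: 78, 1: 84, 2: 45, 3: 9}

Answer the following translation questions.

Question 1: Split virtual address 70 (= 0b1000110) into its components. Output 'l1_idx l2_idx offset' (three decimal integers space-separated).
Answer: 2 0 6

Derivation:
vaddr = 70 = 0b1000110
  top 2 bits -> l1_idx = 2
  next 2 bits -> l2_idx = 0
  bottom 3 bits -> offset = 6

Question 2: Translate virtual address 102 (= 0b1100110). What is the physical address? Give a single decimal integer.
Answer: 630

Derivation:
vaddr = 102 = 0b1100110
Split: l1_idx=3, l2_idx=0, offset=6
L1[3] = 1
L2[1][0] = 78
paddr = 78 * 8 + 6 = 630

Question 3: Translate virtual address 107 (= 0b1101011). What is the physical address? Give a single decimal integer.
Answer: 675

Derivation:
vaddr = 107 = 0b1101011
Split: l1_idx=3, l2_idx=1, offset=3
L1[3] = 1
L2[1][1] = 84
paddr = 84 * 8 + 3 = 675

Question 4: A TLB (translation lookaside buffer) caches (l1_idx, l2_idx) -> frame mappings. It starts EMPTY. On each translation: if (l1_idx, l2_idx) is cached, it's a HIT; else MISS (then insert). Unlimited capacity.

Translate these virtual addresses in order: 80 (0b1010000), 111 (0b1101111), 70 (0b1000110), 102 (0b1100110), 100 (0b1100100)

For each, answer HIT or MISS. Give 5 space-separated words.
vaddr=80: (2,2) not in TLB -> MISS, insert
vaddr=111: (3,1) not in TLB -> MISS, insert
vaddr=70: (2,0) not in TLB -> MISS, insert
vaddr=102: (3,0) not in TLB -> MISS, insert
vaddr=100: (3,0) in TLB -> HIT

Answer: MISS MISS MISS MISS HIT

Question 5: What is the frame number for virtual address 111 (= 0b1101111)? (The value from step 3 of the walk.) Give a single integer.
vaddr = 111: l1_idx=3, l2_idx=1
L1[3] = 1; L2[1][1] = 84

Answer: 84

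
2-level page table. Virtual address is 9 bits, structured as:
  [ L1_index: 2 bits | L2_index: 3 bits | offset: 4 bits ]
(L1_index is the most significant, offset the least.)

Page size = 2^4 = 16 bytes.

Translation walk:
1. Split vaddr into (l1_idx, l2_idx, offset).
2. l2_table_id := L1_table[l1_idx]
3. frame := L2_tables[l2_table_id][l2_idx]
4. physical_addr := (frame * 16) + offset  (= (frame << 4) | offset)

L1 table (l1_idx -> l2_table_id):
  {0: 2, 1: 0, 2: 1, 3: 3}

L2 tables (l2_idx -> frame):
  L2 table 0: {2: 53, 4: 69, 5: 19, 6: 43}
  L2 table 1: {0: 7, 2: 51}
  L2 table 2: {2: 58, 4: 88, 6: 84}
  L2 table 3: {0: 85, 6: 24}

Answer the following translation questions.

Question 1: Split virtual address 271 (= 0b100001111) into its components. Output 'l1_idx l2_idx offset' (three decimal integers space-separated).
Answer: 2 0 15

Derivation:
vaddr = 271 = 0b100001111
  top 2 bits -> l1_idx = 2
  next 3 bits -> l2_idx = 0
  bottom 4 bits -> offset = 15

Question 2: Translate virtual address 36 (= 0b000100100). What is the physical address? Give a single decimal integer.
vaddr = 36 = 0b000100100
Split: l1_idx=0, l2_idx=2, offset=4
L1[0] = 2
L2[2][2] = 58
paddr = 58 * 16 + 4 = 932

Answer: 932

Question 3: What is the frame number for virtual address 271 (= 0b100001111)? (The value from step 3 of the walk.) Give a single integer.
Answer: 7

Derivation:
vaddr = 271: l1_idx=2, l2_idx=0
L1[2] = 1; L2[1][0] = 7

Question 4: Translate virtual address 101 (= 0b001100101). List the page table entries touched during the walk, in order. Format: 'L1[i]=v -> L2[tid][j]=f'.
vaddr = 101 = 0b001100101
Split: l1_idx=0, l2_idx=6, offset=5

Answer: L1[0]=2 -> L2[2][6]=84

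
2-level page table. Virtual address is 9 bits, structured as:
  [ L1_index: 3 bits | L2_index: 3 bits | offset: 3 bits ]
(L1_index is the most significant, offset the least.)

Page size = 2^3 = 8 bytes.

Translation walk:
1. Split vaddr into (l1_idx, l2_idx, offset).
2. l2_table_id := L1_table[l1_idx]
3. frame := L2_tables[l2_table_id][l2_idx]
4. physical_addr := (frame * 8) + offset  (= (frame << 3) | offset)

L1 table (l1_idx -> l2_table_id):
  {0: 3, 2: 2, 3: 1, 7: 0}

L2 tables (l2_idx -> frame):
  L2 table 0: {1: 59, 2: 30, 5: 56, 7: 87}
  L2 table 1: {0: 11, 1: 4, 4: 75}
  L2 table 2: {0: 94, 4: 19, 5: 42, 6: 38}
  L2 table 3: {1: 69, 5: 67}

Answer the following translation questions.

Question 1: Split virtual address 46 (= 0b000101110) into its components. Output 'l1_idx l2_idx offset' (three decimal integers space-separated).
Answer: 0 5 6

Derivation:
vaddr = 46 = 0b000101110
  top 3 bits -> l1_idx = 0
  next 3 bits -> l2_idx = 5
  bottom 3 bits -> offset = 6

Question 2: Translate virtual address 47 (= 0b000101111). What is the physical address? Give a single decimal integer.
vaddr = 47 = 0b000101111
Split: l1_idx=0, l2_idx=5, offset=7
L1[0] = 3
L2[3][5] = 67
paddr = 67 * 8 + 7 = 543

Answer: 543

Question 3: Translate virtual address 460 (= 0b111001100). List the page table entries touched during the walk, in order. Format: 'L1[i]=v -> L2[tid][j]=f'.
vaddr = 460 = 0b111001100
Split: l1_idx=7, l2_idx=1, offset=4

Answer: L1[7]=0 -> L2[0][1]=59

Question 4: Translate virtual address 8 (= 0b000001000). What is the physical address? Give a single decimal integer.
vaddr = 8 = 0b000001000
Split: l1_idx=0, l2_idx=1, offset=0
L1[0] = 3
L2[3][1] = 69
paddr = 69 * 8 + 0 = 552

Answer: 552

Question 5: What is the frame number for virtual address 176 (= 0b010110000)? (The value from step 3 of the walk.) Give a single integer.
vaddr = 176: l1_idx=2, l2_idx=6
L1[2] = 2; L2[2][6] = 38

Answer: 38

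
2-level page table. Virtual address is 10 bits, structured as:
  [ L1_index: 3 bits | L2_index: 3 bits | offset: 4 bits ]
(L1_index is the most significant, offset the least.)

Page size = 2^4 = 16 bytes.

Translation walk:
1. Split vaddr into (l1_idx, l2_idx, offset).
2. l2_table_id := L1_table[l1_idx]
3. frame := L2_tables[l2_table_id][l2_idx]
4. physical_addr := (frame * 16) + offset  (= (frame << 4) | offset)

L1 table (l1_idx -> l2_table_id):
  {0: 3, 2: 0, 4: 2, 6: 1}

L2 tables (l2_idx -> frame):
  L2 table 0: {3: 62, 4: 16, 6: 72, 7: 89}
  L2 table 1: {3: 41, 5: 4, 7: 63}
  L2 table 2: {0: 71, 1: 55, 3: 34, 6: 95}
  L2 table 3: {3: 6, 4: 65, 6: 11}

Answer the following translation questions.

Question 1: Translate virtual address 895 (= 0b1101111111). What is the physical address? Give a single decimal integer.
vaddr = 895 = 0b1101111111
Split: l1_idx=6, l2_idx=7, offset=15
L1[6] = 1
L2[1][7] = 63
paddr = 63 * 16 + 15 = 1023

Answer: 1023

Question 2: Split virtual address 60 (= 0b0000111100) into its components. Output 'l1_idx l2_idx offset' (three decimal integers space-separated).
vaddr = 60 = 0b0000111100
  top 3 bits -> l1_idx = 0
  next 3 bits -> l2_idx = 3
  bottom 4 bits -> offset = 12

Answer: 0 3 12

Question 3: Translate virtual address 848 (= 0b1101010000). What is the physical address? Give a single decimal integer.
vaddr = 848 = 0b1101010000
Split: l1_idx=6, l2_idx=5, offset=0
L1[6] = 1
L2[1][5] = 4
paddr = 4 * 16 + 0 = 64

Answer: 64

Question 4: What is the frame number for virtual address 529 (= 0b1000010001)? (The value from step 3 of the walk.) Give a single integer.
Answer: 55

Derivation:
vaddr = 529: l1_idx=4, l2_idx=1
L1[4] = 2; L2[2][1] = 55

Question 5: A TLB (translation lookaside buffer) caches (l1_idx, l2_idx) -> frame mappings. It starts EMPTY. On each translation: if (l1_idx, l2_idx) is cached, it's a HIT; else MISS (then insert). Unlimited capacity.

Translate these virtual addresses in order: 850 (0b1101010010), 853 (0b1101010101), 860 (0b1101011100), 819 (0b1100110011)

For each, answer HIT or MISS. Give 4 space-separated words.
vaddr=850: (6,5) not in TLB -> MISS, insert
vaddr=853: (6,5) in TLB -> HIT
vaddr=860: (6,5) in TLB -> HIT
vaddr=819: (6,3) not in TLB -> MISS, insert

Answer: MISS HIT HIT MISS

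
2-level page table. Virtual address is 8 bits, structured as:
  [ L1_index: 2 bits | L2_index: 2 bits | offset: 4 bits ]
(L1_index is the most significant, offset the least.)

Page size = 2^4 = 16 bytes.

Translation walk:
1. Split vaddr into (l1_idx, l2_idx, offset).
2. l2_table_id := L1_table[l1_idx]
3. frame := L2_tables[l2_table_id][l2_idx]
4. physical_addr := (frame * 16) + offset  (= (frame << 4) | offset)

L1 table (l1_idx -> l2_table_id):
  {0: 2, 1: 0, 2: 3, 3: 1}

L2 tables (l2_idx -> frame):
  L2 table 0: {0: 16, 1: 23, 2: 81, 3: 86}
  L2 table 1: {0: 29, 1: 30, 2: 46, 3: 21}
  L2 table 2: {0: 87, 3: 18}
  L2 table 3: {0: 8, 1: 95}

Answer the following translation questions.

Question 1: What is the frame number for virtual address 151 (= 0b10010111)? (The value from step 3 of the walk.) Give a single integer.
Answer: 95

Derivation:
vaddr = 151: l1_idx=2, l2_idx=1
L1[2] = 3; L2[3][1] = 95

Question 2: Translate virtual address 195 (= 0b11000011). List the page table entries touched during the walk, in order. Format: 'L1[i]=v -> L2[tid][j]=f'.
Answer: L1[3]=1 -> L2[1][0]=29

Derivation:
vaddr = 195 = 0b11000011
Split: l1_idx=3, l2_idx=0, offset=3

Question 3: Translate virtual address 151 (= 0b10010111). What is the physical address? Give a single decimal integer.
vaddr = 151 = 0b10010111
Split: l1_idx=2, l2_idx=1, offset=7
L1[2] = 3
L2[3][1] = 95
paddr = 95 * 16 + 7 = 1527

Answer: 1527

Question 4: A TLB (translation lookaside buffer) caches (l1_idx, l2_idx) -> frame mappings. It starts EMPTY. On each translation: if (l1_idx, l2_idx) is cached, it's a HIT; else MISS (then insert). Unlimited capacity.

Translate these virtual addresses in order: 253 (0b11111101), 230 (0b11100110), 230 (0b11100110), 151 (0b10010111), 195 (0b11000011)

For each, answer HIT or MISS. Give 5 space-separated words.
vaddr=253: (3,3) not in TLB -> MISS, insert
vaddr=230: (3,2) not in TLB -> MISS, insert
vaddr=230: (3,2) in TLB -> HIT
vaddr=151: (2,1) not in TLB -> MISS, insert
vaddr=195: (3,0) not in TLB -> MISS, insert

Answer: MISS MISS HIT MISS MISS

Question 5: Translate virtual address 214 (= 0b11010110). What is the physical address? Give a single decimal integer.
vaddr = 214 = 0b11010110
Split: l1_idx=3, l2_idx=1, offset=6
L1[3] = 1
L2[1][1] = 30
paddr = 30 * 16 + 6 = 486

Answer: 486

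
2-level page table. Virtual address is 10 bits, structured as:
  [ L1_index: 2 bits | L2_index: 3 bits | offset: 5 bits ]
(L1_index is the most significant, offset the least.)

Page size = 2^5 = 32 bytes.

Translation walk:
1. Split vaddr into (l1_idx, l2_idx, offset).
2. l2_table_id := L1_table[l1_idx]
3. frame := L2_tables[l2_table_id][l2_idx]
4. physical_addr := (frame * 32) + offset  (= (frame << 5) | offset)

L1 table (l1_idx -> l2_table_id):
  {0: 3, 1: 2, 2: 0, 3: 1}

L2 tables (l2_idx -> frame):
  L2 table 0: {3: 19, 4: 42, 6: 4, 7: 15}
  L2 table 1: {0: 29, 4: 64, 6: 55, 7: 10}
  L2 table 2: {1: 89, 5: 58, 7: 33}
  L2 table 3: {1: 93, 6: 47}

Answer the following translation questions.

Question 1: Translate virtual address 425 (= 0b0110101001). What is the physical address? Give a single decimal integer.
Answer: 1865

Derivation:
vaddr = 425 = 0b0110101001
Split: l1_idx=1, l2_idx=5, offset=9
L1[1] = 2
L2[2][5] = 58
paddr = 58 * 32 + 9 = 1865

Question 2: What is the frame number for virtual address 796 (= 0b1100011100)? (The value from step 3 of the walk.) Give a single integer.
vaddr = 796: l1_idx=3, l2_idx=0
L1[3] = 1; L2[1][0] = 29

Answer: 29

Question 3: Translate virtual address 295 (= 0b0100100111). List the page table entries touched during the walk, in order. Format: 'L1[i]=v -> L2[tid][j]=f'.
vaddr = 295 = 0b0100100111
Split: l1_idx=1, l2_idx=1, offset=7

Answer: L1[1]=2 -> L2[2][1]=89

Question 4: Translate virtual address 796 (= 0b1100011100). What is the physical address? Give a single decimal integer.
vaddr = 796 = 0b1100011100
Split: l1_idx=3, l2_idx=0, offset=28
L1[3] = 1
L2[1][0] = 29
paddr = 29 * 32 + 28 = 956

Answer: 956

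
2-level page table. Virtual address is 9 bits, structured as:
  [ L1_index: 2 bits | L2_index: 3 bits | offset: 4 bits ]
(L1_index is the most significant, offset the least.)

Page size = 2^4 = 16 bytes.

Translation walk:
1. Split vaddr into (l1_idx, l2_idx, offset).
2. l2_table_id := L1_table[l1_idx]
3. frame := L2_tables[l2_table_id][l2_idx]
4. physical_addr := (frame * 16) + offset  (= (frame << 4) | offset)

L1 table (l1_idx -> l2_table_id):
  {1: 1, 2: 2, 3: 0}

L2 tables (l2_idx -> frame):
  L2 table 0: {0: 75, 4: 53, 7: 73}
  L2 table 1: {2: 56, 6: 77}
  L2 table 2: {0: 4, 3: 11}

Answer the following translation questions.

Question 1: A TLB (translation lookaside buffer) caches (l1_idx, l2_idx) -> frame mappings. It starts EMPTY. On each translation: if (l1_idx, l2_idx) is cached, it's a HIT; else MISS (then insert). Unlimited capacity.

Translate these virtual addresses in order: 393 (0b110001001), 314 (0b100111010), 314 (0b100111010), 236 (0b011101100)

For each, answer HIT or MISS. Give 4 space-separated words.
vaddr=393: (3,0) not in TLB -> MISS, insert
vaddr=314: (2,3) not in TLB -> MISS, insert
vaddr=314: (2,3) in TLB -> HIT
vaddr=236: (1,6) not in TLB -> MISS, insert

Answer: MISS MISS HIT MISS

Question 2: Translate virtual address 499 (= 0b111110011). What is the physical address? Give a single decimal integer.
vaddr = 499 = 0b111110011
Split: l1_idx=3, l2_idx=7, offset=3
L1[3] = 0
L2[0][7] = 73
paddr = 73 * 16 + 3 = 1171

Answer: 1171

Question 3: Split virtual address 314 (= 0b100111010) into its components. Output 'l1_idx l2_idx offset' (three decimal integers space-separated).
vaddr = 314 = 0b100111010
  top 2 bits -> l1_idx = 2
  next 3 bits -> l2_idx = 3
  bottom 4 bits -> offset = 10

Answer: 2 3 10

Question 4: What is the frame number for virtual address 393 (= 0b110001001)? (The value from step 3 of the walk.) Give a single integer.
Answer: 75

Derivation:
vaddr = 393: l1_idx=3, l2_idx=0
L1[3] = 0; L2[0][0] = 75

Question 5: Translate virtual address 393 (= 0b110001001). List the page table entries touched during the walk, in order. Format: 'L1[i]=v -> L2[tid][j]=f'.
vaddr = 393 = 0b110001001
Split: l1_idx=3, l2_idx=0, offset=9

Answer: L1[3]=0 -> L2[0][0]=75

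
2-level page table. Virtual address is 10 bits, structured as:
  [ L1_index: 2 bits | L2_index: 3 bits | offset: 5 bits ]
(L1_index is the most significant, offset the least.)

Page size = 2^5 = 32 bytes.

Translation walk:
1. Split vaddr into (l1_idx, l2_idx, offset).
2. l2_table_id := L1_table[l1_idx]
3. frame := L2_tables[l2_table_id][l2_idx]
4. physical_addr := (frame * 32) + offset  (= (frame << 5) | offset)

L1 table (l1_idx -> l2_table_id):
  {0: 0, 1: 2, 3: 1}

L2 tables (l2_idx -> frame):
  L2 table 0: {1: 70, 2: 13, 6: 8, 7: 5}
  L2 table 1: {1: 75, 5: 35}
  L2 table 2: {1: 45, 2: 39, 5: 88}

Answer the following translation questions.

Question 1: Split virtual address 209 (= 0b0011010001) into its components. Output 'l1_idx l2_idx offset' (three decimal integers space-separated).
vaddr = 209 = 0b0011010001
  top 2 bits -> l1_idx = 0
  next 3 bits -> l2_idx = 6
  bottom 5 bits -> offset = 17

Answer: 0 6 17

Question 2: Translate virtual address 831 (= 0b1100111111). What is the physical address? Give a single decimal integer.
vaddr = 831 = 0b1100111111
Split: l1_idx=3, l2_idx=1, offset=31
L1[3] = 1
L2[1][1] = 75
paddr = 75 * 32 + 31 = 2431

Answer: 2431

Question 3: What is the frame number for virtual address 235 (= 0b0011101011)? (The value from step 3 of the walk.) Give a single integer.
Answer: 5

Derivation:
vaddr = 235: l1_idx=0, l2_idx=7
L1[0] = 0; L2[0][7] = 5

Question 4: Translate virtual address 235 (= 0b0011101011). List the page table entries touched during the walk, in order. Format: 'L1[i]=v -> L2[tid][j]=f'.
Answer: L1[0]=0 -> L2[0][7]=5

Derivation:
vaddr = 235 = 0b0011101011
Split: l1_idx=0, l2_idx=7, offset=11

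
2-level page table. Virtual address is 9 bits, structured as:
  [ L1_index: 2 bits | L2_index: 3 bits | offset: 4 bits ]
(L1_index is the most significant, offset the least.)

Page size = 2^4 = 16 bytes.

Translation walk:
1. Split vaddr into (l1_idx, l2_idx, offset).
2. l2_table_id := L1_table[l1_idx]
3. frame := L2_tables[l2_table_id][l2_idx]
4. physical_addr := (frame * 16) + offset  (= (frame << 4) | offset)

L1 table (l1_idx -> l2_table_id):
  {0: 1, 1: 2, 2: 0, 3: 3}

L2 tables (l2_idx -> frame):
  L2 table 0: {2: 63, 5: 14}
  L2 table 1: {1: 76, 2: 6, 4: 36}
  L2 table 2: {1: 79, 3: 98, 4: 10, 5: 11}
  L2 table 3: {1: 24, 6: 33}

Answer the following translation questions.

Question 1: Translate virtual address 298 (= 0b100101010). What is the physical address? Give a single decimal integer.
Answer: 1018

Derivation:
vaddr = 298 = 0b100101010
Split: l1_idx=2, l2_idx=2, offset=10
L1[2] = 0
L2[0][2] = 63
paddr = 63 * 16 + 10 = 1018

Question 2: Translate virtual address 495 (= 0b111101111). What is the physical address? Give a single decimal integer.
Answer: 543

Derivation:
vaddr = 495 = 0b111101111
Split: l1_idx=3, l2_idx=6, offset=15
L1[3] = 3
L2[3][6] = 33
paddr = 33 * 16 + 15 = 543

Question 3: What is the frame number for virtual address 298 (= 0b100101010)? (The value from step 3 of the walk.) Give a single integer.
vaddr = 298: l1_idx=2, l2_idx=2
L1[2] = 0; L2[0][2] = 63

Answer: 63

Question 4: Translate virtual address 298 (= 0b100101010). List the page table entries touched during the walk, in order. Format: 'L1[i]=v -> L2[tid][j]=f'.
vaddr = 298 = 0b100101010
Split: l1_idx=2, l2_idx=2, offset=10

Answer: L1[2]=0 -> L2[0][2]=63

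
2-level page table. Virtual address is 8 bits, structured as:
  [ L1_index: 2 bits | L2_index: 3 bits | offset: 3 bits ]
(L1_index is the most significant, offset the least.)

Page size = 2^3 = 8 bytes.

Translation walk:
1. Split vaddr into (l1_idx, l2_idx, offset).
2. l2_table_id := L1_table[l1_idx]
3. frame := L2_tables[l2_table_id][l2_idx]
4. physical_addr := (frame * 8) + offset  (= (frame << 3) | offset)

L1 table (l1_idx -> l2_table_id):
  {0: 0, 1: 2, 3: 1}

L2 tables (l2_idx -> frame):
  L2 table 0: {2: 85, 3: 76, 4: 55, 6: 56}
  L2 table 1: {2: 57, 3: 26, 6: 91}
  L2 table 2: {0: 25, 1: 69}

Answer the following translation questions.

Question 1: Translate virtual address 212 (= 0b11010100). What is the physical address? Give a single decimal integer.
Answer: 460

Derivation:
vaddr = 212 = 0b11010100
Split: l1_idx=3, l2_idx=2, offset=4
L1[3] = 1
L2[1][2] = 57
paddr = 57 * 8 + 4 = 460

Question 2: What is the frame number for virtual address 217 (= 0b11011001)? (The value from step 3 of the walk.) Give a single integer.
vaddr = 217: l1_idx=3, l2_idx=3
L1[3] = 1; L2[1][3] = 26

Answer: 26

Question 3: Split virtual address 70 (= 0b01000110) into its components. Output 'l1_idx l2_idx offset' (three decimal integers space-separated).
vaddr = 70 = 0b01000110
  top 2 bits -> l1_idx = 1
  next 3 bits -> l2_idx = 0
  bottom 3 bits -> offset = 6

Answer: 1 0 6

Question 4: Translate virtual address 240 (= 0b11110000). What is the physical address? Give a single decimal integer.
vaddr = 240 = 0b11110000
Split: l1_idx=3, l2_idx=6, offset=0
L1[3] = 1
L2[1][6] = 91
paddr = 91 * 8 + 0 = 728

Answer: 728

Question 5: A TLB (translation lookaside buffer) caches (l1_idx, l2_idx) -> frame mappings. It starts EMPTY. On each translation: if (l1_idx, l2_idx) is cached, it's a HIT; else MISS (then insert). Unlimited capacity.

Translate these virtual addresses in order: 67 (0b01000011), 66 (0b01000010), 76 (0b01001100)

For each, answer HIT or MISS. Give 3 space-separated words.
vaddr=67: (1,0) not in TLB -> MISS, insert
vaddr=66: (1,0) in TLB -> HIT
vaddr=76: (1,1) not in TLB -> MISS, insert

Answer: MISS HIT MISS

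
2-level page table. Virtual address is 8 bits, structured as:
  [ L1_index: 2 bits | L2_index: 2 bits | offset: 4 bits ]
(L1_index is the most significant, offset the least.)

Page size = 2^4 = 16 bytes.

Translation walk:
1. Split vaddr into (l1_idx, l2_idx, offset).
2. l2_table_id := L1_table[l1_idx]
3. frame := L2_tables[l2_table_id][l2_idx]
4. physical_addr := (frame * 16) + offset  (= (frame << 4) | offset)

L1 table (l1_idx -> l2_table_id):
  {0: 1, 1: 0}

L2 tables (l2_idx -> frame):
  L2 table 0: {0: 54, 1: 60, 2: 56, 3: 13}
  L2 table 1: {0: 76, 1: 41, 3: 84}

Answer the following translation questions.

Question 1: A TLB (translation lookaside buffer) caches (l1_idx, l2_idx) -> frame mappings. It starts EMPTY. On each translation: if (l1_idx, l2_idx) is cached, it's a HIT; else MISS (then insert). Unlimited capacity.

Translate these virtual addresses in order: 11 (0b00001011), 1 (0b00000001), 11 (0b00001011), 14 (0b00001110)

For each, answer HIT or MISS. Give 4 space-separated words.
vaddr=11: (0,0) not in TLB -> MISS, insert
vaddr=1: (0,0) in TLB -> HIT
vaddr=11: (0,0) in TLB -> HIT
vaddr=14: (0,0) in TLB -> HIT

Answer: MISS HIT HIT HIT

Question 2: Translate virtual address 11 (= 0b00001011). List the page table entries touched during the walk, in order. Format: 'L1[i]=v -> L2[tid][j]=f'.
Answer: L1[0]=1 -> L2[1][0]=76

Derivation:
vaddr = 11 = 0b00001011
Split: l1_idx=0, l2_idx=0, offset=11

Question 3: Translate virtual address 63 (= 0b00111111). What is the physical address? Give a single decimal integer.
vaddr = 63 = 0b00111111
Split: l1_idx=0, l2_idx=3, offset=15
L1[0] = 1
L2[1][3] = 84
paddr = 84 * 16 + 15 = 1359

Answer: 1359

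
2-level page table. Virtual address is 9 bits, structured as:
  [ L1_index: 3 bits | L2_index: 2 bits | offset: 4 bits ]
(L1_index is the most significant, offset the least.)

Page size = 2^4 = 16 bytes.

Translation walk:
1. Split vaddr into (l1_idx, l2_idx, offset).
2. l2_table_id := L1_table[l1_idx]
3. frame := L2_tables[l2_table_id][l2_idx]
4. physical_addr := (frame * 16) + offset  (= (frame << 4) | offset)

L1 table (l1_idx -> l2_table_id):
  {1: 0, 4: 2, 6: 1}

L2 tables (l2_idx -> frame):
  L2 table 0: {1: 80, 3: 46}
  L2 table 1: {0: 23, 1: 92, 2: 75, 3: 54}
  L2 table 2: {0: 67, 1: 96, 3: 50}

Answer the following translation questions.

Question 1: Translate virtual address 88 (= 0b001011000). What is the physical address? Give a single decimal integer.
Answer: 1288

Derivation:
vaddr = 88 = 0b001011000
Split: l1_idx=1, l2_idx=1, offset=8
L1[1] = 0
L2[0][1] = 80
paddr = 80 * 16 + 8 = 1288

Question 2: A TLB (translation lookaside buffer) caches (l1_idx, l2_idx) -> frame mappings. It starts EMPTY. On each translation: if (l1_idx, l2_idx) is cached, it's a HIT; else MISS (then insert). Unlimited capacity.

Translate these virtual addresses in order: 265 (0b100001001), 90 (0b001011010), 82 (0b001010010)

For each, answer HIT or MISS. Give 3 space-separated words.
Answer: MISS MISS HIT

Derivation:
vaddr=265: (4,0) not in TLB -> MISS, insert
vaddr=90: (1,1) not in TLB -> MISS, insert
vaddr=82: (1,1) in TLB -> HIT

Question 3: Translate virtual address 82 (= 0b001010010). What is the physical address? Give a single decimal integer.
Answer: 1282

Derivation:
vaddr = 82 = 0b001010010
Split: l1_idx=1, l2_idx=1, offset=2
L1[1] = 0
L2[0][1] = 80
paddr = 80 * 16 + 2 = 1282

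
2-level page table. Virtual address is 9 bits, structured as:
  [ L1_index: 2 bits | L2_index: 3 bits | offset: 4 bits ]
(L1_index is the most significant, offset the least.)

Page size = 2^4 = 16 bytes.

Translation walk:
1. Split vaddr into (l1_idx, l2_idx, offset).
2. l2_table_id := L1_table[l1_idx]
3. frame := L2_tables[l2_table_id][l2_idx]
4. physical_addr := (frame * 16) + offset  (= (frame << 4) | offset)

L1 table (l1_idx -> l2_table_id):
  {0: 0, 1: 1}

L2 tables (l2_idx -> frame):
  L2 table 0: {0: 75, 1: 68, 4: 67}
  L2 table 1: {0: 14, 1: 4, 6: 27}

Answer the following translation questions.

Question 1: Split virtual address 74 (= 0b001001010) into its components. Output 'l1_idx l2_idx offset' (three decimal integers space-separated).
vaddr = 74 = 0b001001010
  top 2 bits -> l1_idx = 0
  next 3 bits -> l2_idx = 4
  bottom 4 bits -> offset = 10

Answer: 0 4 10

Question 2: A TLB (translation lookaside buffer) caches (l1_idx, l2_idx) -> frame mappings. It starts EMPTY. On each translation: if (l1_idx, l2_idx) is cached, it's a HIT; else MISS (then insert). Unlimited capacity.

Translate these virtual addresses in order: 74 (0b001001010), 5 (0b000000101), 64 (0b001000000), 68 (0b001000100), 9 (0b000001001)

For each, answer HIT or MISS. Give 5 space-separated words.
vaddr=74: (0,4) not in TLB -> MISS, insert
vaddr=5: (0,0) not in TLB -> MISS, insert
vaddr=64: (0,4) in TLB -> HIT
vaddr=68: (0,4) in TLB -> HIT
vaddr=9: (0,0) in TLB -> HIT

Answer: MISS MISS HIT HIT HIT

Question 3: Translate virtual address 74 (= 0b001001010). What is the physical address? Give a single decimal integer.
vaddr = 74 = 0b001001010
Split: l1_idx=0, l2_idx=4, offset=10
L1[0] = 0
L2[0][4] = 67
paddr = 67 * 16 + 10 = 1082

Answer: 1082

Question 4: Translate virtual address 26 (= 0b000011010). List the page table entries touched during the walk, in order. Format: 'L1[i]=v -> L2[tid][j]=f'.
vaddr = 26 = 0b000011010
Split: l1_idx=0, l2_idx=1, offset=10

Answer: L1[0]=0 -> L2[0][1]=68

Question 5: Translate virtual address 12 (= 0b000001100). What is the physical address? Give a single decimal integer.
vaddr = 12 = 0b000001100
Split: l1_idx=0, l2_idx=0, offset=12
L1[0] = 0
L2[0][0] = 75
paddr = 75 * 16 + 12 = 1212

Answer: 1212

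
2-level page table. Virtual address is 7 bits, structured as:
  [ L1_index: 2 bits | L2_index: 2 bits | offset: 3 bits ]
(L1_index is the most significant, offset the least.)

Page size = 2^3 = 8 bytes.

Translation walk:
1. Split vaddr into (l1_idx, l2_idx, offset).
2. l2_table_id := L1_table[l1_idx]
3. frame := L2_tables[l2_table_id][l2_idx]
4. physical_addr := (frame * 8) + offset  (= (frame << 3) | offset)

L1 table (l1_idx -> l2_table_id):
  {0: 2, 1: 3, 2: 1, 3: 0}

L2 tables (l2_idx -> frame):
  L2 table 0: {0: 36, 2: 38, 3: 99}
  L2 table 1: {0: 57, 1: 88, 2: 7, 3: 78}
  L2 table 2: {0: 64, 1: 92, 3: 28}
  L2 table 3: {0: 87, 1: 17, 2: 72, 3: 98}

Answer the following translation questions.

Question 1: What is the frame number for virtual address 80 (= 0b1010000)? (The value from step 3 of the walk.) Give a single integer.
Answer: 7

Derivation:
vaddr = 80: l1_idx=2, l2_idx=2
L1[2] = 1; L2[1][2] = 7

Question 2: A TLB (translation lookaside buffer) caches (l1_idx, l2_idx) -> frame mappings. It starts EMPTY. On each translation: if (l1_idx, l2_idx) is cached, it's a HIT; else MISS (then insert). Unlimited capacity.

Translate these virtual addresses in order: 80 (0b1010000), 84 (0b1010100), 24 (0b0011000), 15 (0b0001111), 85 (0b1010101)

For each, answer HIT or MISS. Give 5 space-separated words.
Answer: MISS HIT MISS MISS HIT

Derivation:
vaddr=80: (2,2) not in TLB -> MISS, insert
vaddr=84: (2,2) in TLB -> HIT
vaddr=24: (0,3) not in TLB -> MISS, insert
vaddr=15: (0,1) not in TLB -> MISS, insert
vaddr=85: (2,2) in TLB -> HIT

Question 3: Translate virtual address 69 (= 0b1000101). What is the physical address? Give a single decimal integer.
Answer: 461

Derivation:
vaddr = 69 = 0b1000101
Split: l1_idx=2, l2_idx=0, offset=5
L1[2] = 1
L2[1][0] = 57
paddr = 57 * 8 + 5 = 461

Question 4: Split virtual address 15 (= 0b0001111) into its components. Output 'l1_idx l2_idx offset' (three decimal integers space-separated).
vaddr = 15 = 0b0001111
  top 2 bits -> l1_idx = 0
  next 2 bits -> l2_idx = 1
  bottom 3 bits -> offset = 7

Answer: 0 1 7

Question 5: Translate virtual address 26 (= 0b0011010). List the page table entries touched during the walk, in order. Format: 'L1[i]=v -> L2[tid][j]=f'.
vaddr = 26 = 0b0011010
Split: l1_idx=0, l2_idx=3, offset=2

Answer: L1[0]=2 -> L2[2][3]=28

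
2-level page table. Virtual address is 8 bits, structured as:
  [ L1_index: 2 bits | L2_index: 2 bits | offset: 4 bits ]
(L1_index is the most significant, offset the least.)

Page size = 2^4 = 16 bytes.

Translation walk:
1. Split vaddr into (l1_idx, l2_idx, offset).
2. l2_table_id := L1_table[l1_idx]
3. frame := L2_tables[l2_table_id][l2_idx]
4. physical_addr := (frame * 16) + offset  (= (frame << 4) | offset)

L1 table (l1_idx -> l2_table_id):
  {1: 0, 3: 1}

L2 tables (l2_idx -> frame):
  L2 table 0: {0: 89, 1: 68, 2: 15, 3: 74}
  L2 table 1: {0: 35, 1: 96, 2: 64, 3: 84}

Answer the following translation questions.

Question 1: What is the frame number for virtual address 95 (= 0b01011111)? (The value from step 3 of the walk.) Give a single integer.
vaddr = 95: l1_idx=1, l2_idx=1
L1[1] = 0; L2[0][1] = 68

Answer: 68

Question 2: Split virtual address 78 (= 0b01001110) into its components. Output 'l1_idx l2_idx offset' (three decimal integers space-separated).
vaddr = 78 = 0b01001110
  top 2 bits -> l1_idx = 1
  next 2 bits -> l2_idx = 0
  bottom 4 bits -> offset = 14

Answer: 1 0 14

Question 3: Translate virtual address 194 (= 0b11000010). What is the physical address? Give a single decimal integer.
Answer: 562

Derivation:
vaddr = 194 = 0b11000010
Split: l1_idx=3, l2_idx=0, offset=2
L1[3] = 1
L2[1][0] = 35
paddr = 35 * 16 + 2 = 562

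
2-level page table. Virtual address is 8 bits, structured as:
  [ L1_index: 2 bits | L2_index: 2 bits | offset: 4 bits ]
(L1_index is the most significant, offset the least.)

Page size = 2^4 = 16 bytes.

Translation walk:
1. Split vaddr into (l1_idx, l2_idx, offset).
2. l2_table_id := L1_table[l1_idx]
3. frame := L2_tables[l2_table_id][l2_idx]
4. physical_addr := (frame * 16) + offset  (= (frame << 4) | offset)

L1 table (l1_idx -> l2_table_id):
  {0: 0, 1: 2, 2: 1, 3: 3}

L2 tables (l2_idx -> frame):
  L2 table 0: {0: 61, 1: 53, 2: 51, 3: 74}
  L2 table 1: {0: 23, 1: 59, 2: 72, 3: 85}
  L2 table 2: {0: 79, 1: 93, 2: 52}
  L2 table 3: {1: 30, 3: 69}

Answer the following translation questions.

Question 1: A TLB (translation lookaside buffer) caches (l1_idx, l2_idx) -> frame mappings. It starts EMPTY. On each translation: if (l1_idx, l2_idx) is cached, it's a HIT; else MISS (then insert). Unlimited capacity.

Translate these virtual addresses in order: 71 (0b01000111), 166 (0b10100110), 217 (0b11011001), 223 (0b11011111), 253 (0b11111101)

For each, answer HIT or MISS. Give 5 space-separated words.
Answer: MISS MISS MISS HIT MISS

Derivation:
vaddr=71: (1,0) not in TLB -> MISS, insert
vaddr=166: (2,2) not in TLB -> MISS, insert
vaddr=217: (3,1) not in TLB -> MISS, insert
vaddr=223: (3,1) in TLB -> HIT
vaddr=253: (3,3) not in TLB -> MISS, insert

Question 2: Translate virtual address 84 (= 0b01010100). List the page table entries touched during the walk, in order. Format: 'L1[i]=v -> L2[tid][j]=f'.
Answer: L1[1]=2 -> L2[2][1]=93

Derivation:
vaddr = 84 = 0b01010100
Split: l1_idx=1, l2_idx=1, offset=4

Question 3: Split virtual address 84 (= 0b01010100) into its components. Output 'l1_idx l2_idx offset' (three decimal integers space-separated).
Answer: 1 1 4

Derivation:
vaddr = 84 = 0b01010100
  top 2 bits -> l1_idx = 1
  next 2 bits -> l2_idx = 1
  bottom 4 bits -> offset = 4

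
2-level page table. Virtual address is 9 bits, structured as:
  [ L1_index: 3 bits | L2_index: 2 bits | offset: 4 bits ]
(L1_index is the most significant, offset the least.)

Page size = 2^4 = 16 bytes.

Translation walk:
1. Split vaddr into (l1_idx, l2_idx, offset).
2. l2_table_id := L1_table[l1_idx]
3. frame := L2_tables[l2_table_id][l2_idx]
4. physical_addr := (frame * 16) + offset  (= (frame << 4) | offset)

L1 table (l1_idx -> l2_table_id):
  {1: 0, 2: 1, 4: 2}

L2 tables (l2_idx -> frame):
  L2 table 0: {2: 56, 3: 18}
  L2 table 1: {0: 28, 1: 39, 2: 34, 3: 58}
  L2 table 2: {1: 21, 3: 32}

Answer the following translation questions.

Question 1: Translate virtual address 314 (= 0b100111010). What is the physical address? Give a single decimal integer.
vaddr = 314 = 0b100111010
Split: l1_idx=4, l2_idx=3, offset=10
L1[4] = 2
L2[2][3] = 32
paddr = 32 * 16 + 10 = 522

Answer: 522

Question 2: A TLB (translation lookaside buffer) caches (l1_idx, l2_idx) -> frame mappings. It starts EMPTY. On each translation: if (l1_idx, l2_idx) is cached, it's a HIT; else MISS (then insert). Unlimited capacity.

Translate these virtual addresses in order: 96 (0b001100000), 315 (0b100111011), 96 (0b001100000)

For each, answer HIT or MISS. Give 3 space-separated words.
Answer: MISS MISS HIT

Derivation:
vaddr=96: (1,2) not in TLB -> MISS, insert
vaddr=315: (4,3) not in TLB -> MISS, insert
vaddr=96: (1,2) in TLB -> HIT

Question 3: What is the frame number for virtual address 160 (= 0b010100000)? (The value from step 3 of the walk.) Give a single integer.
Answer: 34

Derivation:
vaddr = 160: l1_idx=2, l2_idx=2
L1[2] = 1; L2[1][2] = 34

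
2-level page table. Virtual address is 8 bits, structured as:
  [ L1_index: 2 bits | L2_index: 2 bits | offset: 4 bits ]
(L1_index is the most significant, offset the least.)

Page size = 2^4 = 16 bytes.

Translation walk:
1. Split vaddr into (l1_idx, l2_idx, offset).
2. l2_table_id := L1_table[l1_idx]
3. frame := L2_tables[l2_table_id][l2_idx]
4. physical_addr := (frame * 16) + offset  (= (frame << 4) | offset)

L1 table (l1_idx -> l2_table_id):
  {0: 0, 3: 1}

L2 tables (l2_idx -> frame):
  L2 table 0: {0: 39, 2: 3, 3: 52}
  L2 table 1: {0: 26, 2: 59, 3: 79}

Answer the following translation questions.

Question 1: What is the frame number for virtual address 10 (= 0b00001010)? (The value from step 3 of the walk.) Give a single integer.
Answer: 39

Derivation:
vaddr = 10: l1_idx=0, l2_idx=0
L1[0] = 0; L2[0][0] = 39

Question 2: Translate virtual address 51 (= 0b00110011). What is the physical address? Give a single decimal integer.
vaddr = 51 = 0b00110011
Split: l1_idx=0, l2_idx=3, offset=3
L1[0] = 0
L2[0][3] = 52
paddr = 52 * 16 + 3 = 835

Answer: 835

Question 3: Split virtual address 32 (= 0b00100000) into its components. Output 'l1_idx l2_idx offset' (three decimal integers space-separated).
vaddr = 32 = 0b00100000
  top 2 bits -> l1_idx = 0
  next 2 bits -> l2_idx = 2
  bottom 4 bits -> offset = 0

Answer: 0 2 0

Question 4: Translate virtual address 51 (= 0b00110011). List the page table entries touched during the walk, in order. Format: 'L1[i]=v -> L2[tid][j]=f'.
vaddr = 51 = 0b00110011
Split: l1_idx=0, l2_idx=3, offset=3

Answer: L1[0]=0 -> L2[0][3]=52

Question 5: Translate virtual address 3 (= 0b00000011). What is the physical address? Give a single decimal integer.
Answer: 627

Derivation:
vaddr = 3 = 0b00000011
Split: l1_idx=0, l2_idx=0, offset=3
L1[0] = 0
L2[0][0] = 39
paddr = 39 * 16 + 3 = 627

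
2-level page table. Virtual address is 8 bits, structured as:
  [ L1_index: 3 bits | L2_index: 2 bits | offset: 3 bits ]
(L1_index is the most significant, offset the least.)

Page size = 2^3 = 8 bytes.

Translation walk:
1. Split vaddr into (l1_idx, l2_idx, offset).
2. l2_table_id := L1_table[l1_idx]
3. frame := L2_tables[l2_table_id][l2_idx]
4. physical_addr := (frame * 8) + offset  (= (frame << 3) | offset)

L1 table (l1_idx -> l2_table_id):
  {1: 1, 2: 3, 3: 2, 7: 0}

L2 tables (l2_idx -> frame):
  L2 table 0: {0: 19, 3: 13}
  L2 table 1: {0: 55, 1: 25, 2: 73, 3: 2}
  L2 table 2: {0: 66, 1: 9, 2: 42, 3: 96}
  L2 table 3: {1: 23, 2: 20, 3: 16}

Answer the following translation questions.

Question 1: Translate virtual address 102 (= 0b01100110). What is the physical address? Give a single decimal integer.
vaddr = 102 = 0b01100110
Split: l1_idx=3, l2_idx=0, offset=6
L1[3] = 2
L2[2][0] = 66
paddr = 66 * 8 + 6 = 534

Answer: 534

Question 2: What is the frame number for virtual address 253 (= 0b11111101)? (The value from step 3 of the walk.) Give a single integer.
vaddr = 253: l1_idx=7, l2_idx=3
L1[7] = 0; L2[0][3] = 13

Answer: 13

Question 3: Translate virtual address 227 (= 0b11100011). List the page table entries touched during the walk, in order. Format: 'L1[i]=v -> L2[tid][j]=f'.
Answer: L1[7]=0 -> L2[0][0]=19

Derivation:
vaddr = 227 = 0b11100011
Split: l1_idx=7, l2_idx=0, offset=3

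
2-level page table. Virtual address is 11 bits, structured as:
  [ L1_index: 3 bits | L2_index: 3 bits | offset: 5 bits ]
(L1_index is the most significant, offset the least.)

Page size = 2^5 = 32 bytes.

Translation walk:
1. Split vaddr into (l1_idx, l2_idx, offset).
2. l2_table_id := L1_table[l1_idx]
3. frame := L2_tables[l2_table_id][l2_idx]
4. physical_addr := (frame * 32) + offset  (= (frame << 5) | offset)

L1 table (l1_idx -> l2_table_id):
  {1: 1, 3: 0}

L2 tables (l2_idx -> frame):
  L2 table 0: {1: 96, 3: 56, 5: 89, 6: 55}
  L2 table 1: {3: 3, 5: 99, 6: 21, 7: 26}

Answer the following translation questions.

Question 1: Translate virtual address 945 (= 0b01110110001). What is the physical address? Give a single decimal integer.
Answer: 2865

Derivation:
vaddr = 945 = 0b01110110001
Split: l1_idx=3, l2_idx=5, offset=17
L1[3] = 0
L2[0][5] = 89
paddr = 89 * 32 + 17 = 2865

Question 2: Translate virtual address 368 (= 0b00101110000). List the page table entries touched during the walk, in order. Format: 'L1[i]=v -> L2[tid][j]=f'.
vaddr = 368 = 0b00101110000
Split: l1_idx=1, l2_idx=3, offset=16

Answer: L1[1]=1 -> L2[1][3]=3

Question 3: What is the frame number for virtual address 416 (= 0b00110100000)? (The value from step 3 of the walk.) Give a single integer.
vaddr = 416: l1_idx=1, l2_idx=5
L1[1] = 1; L2[1][5] = 99

Answer: 99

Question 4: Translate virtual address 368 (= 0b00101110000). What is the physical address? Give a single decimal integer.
vaddr = 368 = 0b00101110000
Split: l1_idx=1, l2_idx=3, offset=16
L1[1] = 1
L2[1][3] = 3
paddr = 3 * 32 + 16 = 112

Answer: 112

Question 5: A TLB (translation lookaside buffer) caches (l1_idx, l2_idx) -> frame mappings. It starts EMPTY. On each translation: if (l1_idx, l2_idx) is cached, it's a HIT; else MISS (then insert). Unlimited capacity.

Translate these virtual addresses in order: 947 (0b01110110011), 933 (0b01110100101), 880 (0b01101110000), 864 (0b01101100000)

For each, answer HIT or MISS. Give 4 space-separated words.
Answer: MISS HIT MISS HIT

Derivation:
vaddr=947: (3,5) not in TLB -> MISS, insert
vaddr=933: (3,5) in TLB -> HIT
vaddr=880: (3,3) not in TLB -> MISS, insert
vaddr=864: (3,3) in TLB -> HIT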